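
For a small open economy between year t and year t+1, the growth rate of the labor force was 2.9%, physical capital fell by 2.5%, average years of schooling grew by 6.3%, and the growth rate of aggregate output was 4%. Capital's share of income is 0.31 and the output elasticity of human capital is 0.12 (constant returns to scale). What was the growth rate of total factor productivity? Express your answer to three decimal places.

2.366%

Labor's share = 1 − 0.31 − 0.12 = 0.57.
Physical capital: 0.31 × (-2.5) = -0.775 pp.
Average years of schooling: 0.12 × 6.3 = 0.756 pp.
The labor force: 0.57 × 2.9 = 1.653 pp.
TFP growth = 4 − 1.634 = 2.366%.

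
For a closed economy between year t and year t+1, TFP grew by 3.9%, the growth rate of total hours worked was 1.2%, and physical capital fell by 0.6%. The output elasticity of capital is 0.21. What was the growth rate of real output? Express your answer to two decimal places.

Labor's share = 1 − 0.21 = 0.79.
Physical capital: 0.21 × (-0.6) = -0.126 pp.
Total hours worked: 0.79 × 1.2 = 0.948 pp.
Output growth = 3.9 + 0.822 = 4.722%.

4.72%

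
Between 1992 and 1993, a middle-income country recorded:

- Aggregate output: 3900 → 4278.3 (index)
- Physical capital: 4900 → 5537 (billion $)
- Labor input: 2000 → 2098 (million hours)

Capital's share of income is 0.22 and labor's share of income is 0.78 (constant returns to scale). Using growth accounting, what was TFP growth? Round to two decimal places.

Aggregate output growth = (4278.3 − 3900) / 3900 = 9.7%.
Physical capital growth = (5537 − 4900) / 4900 = 13%.
Labor input growth = (2098 − 2000) / 2000 = 4.9%.
Labor's share = 1 − 0.22 = 0.78.
Physical capital: 0.22 × 13 = 2.86 pp.
Labor input: 0.78 × 4.9 = 3.822 pp.
TFP growth = 9.7 − 6.682 = 3.018%.

3.02%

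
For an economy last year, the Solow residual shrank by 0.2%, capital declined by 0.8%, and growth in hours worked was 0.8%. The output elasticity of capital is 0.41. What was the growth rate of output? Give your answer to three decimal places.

Labor's share = 1 − 0.41 = 0.59.
Capital: 0.41 × (-0.8) = -0.328 pp.
Hours worked: 0.59 × 0.8 = 0.472 pp.
Output growth = -0.2 + 0.144 = -0.056%.

-0.056%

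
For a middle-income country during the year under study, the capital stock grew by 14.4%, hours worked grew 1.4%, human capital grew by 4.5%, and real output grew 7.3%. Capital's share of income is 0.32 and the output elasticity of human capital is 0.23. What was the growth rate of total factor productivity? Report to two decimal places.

1.03%

Labor's share = 1 − 0.32 − 0.23 = 0.45.
The capital stock: 0.32 × 14.4 = 4.608 pp.
Human capital: 0.23 × 4.5 = 1.035 pp.
Hours worked: 0.45 × 1.4 = 0.63 pp.
TFP growth = 7.3 − 6.273 = 1.027%.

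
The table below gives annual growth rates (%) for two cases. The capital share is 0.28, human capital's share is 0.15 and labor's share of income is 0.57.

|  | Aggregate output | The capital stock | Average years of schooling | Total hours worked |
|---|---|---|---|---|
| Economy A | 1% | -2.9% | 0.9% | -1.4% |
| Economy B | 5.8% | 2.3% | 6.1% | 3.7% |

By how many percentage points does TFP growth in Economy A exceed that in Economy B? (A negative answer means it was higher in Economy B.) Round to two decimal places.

Labor's share = 1 − 0.28 − 0.15 = 0.57.
Economy A: TFP = 1 + 0.812 − 0.135 + 0.798 = 2.475%.
Economy B: TFP = 5.8 − 0.644 − 0.915 − 2.109 = 2.132%.
Difference = 2.475 − (2.132) = 0.343 pp.

0.34 percentage points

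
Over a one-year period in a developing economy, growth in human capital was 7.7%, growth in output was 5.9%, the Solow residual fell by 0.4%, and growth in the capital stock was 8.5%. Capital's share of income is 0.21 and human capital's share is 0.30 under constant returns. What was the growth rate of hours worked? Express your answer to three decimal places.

Hours worked growth was 4.500%.

Labor's share = 1 − 0.21 − 0.3 = 0.49.
gY = gA + 0.21×8.5 + 0.3×7.7 + 0.49×g.
0.49×g = 5.9 + 0.4 − 4.095 = 2.205.
g = 2.205 / 0.49 = 4.5%.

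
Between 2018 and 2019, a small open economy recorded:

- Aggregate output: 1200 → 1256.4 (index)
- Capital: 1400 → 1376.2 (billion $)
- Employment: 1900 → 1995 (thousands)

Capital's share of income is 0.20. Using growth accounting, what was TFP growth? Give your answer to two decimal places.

TFP growth was 1.04%.

Aggregate output growth = (1256.4 − 1200) / 1200 = 4.7%.
Capital growth = (1376.2 − 1400) / 1400 = -1.7%.
Employment growth = (1995 − 1900) / 1900 = 5%.
Labor's share = 1 − 0.2 = 0.8.
Capital: 0.2 × (-1.7) = -0.34 pp.
Employment: 0.8 × 5 = 4 pp.
TFP growth = 4.7 − 3.66 = 1.04%.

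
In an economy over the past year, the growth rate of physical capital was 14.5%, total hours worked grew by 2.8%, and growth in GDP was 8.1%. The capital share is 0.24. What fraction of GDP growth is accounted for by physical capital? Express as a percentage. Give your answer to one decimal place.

Physical capital accounted for 43.0% of growth.

Physical capital contributed 0.24 × 14.5 = 3.48 pp.
Share of growth = 3.48 / 8.1 × 100 = 42.963%.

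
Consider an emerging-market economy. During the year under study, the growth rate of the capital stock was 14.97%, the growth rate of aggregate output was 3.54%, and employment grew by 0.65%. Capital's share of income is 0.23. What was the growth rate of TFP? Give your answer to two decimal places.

Labor's share = 1 − 0.23 = 0.77.
The capital stock: 0.23 × 14.97 = 3.4431 pp.
Employment: 0.77 × 0.65 = 0.5005 pp.
TFP growth = 3.54 − 3.9436 = -0.4036%.

-0.40%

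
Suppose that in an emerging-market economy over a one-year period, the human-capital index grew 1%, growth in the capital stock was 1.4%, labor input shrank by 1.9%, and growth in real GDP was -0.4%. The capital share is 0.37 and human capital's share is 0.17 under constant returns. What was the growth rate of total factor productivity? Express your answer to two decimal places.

-0.21%

Labor's share = 1 − 0.37 − 0.17 = 0.46.
The capital stock: 0.37 × 1.4 = 0.518 pp.
The human-capital index: 0.17 × 1 = 0.17 pp.
Labor input: 0.46 × (-1.9) = -0.874 pp.
TFP growth = -0.4 + 0.186 = -0.214%.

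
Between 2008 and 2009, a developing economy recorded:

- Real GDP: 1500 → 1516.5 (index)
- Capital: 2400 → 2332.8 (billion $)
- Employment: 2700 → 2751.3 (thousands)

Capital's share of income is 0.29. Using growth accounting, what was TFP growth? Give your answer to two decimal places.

Real GDP growth = (1516.5 − 1500) / 1500 = 1.1%.
Capital growth = (2332.8 − 2400) / 2400 = -2.8%.
Employment growth = (2751.3 − 2700) / 2700 = 1.9%.
Labor's share = 1 − 0.29 = 0.71.
Capital: 0.29 × (-2.8) = -0.812 pp.
Employment: 0.71 × 1.9 = 1.349 pp.
TFP growth = 1.1 − 0.537 = 0.563%.

TFP grew 0.56%.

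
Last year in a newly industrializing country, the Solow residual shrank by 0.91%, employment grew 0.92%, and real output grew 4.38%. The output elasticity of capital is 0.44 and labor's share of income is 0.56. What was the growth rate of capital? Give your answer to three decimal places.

Labor's share = 1 − 0.44 = 0.56.
gY = gA + 0.56×0.92 + 0.44×g.
0.44×g = 4.38 + 0.91 − 0.5152 = 4.7748.
g = 4.7748 / 0.44 = 10.85182%.

10.852%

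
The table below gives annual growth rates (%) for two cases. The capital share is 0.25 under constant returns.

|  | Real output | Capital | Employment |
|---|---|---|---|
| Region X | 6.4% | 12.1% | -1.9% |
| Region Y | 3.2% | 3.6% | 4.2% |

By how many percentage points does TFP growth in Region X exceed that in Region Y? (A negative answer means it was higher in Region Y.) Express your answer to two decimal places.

5.65 percentage points

Labor's share = 1 − 0.25 = 0.75.
Region X: TFP = 6.4 − 3.025 + 1.425 = 4.8%.
Region Y: TFP = 3.2 − 0.9 − 3.15 = -0.85%.
Difference = 4.8 − (-0.85) = 5.65 pp.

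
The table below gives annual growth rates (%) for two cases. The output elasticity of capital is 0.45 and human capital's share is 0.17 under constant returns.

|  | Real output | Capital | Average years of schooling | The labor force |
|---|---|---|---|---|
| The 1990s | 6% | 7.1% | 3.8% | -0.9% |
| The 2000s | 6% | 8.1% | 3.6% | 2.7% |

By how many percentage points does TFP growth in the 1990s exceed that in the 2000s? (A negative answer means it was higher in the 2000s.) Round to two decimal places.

Labor's share = 1 − 0.45 − 0.17 = 0.38.
The 1990s: TFP = 6 − 3.195 − 0.646 + 0.342 = 2.501%.
The 2000s: TFP = 6 − 3.645 − 0.612 − 1.026 = 0.717%.
Difference = 2.501 − (0.717) = 1.784 pp.

1.78 percentage points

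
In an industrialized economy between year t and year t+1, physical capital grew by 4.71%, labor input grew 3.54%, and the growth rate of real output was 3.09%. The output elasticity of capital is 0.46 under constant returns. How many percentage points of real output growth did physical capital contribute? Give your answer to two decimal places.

Contribution = share × growth = 0.46 × 4.71 = 2.1666 pp.

2.17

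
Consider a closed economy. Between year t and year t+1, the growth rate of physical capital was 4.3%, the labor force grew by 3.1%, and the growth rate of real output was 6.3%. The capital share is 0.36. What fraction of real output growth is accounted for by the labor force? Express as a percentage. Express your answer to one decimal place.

31.5%

Labor's share = 1 − 0.36 = 0.64.
The labor force contributed 0.64 × 3.1 = 1.984 pp.
Share of growth = 1.984 / 6.3 × 100 = 31.492%.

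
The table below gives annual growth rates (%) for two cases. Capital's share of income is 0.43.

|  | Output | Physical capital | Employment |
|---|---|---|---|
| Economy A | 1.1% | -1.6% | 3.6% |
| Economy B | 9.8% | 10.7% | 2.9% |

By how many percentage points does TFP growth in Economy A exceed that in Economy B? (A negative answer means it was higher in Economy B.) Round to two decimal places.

-3.81 percentage points

Labor's share = 1 − 0.43 = 0.57.
Economy A: TFP = 1.1 + 0.688 − 2.052 = -0.264%.
Economy B: TFP = 9.8 − 4.601 − 1.653 = 3.546%.
Difference = -0.264 − (3.546) = -3.81 pp.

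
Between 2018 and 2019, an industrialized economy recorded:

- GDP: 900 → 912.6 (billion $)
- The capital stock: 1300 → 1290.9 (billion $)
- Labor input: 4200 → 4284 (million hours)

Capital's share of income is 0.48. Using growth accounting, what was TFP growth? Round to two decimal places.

0.70%

GDP growth = (912.6 − 900) / 900 = 1.4%.
The capital stock growth = (1290.9 − 1300) / 1300 = -0.7%.
Labor input growth = (4284 − 4200) / 4200 = 2%.
Labor's share = 1 − 0.48 = 0.52.
The capital stock: 0.48 × (-0.7) = -0.336 pp.
Labor input: 0.52 × 2 = 1.04 pp.
TFP growth = 1.4 − 0.704 = 0.696%.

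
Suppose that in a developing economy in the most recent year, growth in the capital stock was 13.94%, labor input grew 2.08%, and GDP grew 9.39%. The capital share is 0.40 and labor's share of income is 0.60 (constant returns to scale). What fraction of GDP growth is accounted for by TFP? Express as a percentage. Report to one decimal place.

TFP accounted for 27.3% of growth.

Labor's share = 1 − 0.4 = 0.6.
The capital stock: 0.4 × 13.94 = 5.576 pp.
Labor input: 0.6 × 2.08 = 1.248 pp.
TFP growth = 9.39 − 6.824 = 2.566%.
TFP share of growth = 2.566 / 9.39 × 100 = 27.327%.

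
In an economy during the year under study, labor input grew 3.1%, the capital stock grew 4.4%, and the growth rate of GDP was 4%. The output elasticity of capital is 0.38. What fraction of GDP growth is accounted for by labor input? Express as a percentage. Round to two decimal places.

Labor input accounted for 48.05% of growth.

Labor's share = 1 − 0.38 = 0.62.
Labor input contributed 0.62 × 3.1 = 1.922 pp.
Share of growth = 1.922 / 4 × 100 = 48.05%.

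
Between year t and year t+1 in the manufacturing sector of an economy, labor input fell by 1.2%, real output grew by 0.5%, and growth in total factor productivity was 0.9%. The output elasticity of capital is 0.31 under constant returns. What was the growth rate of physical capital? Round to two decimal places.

Labor's share = 1 − 0.31 = 0.69.
gY = gA + 0.69×(-1.2) + 0.31×g.
0.31×g = 0.5 − 0.9 + 0.828 = 0.428.
g = 0.428 / 0.31 = 1.3806%.

Physical capital growth was 1.38%.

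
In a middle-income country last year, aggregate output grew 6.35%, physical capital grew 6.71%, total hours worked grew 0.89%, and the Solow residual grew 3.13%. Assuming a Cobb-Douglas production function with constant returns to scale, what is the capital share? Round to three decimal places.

α = 0.400

gY = gA + α·gK + (1−α)·gL, so gY − gA − gL = α(gK − gL).
6.35 − 3.13 − 0.89 = α × (6.71 − 0.89).
2.33 = 5.82 α, so α = 0.40034.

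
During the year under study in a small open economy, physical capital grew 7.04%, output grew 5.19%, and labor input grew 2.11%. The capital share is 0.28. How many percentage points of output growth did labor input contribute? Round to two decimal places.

1.52 percentage points

Labor's share = 1 − 0.28 = 0.72.
Contribution = share × growth = 0.72 × 2.11 = 1.5192 pp.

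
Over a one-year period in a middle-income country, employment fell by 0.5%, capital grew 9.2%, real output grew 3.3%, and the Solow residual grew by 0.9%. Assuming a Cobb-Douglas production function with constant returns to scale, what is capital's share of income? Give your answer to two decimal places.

gY = gA + α·gK + (1−α)·gL, so gY − gA − gL = α(gK − gL).
3.3 − 0.9 + 0.5 = α × (9.2 − (-0.5)).
2.9 = 9.7 α, so α = 0.299.

Capital's share of income is 0.30.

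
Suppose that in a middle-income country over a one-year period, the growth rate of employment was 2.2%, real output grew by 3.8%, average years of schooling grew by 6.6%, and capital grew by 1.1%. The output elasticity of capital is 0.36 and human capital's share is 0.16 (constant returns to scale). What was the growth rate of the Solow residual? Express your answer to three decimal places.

Labor's share = 1 − 0.36 − 0.16 = 0.48.
Capital: 0.36 × 1.1 = 0.396 pp.
Average years of schooling: 0.16 × 6.6 = 1.056 pp.
Employment: 0.48 × 2.2 = 1.056 pp.
TFP growth = 3.8 − 2.508 = 1.292%.

The Solow residual grew 1.292%.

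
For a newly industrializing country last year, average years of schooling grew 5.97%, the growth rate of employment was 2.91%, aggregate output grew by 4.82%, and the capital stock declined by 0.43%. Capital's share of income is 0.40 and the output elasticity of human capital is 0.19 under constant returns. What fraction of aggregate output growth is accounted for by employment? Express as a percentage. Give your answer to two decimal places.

Employment accounted for 24.75% of growth.

Labor's share = 1 − 0.4 − 0.19 = 0.41.
Employment contributed 0.41 × 2.91 = 1.1931 pp.
Share of growth = 1.1931 / 4.82 × 100 = 24.7531%.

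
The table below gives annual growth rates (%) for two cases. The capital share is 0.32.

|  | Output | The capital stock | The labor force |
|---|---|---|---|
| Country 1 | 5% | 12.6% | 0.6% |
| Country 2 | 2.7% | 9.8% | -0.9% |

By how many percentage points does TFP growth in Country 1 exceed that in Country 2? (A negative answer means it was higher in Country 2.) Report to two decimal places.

Labor's share = 1 − 0.32 = 0.68.
Country 1: TFP = 5 − 4.032 − 0.408 = 0.56%.
Country 2: TFP = 2.7 − 3.136 + 0.612 = 0.176%.
Difference = 0.56 − (0.176) = 0.384 pp.

0.38 percentage points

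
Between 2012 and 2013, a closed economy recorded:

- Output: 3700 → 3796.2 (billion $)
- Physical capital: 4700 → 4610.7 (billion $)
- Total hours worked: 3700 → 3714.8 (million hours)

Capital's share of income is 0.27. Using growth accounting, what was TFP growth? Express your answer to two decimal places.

Output growth = (3796.2 − 3700) / 3700 = 2.6%.
Physical capital growth = (4610.7 − 4700) / 4700 = -1.9%.
Total hours worked growth = (3714.8 − 3700) / 3700 = 0.4%.
Labor's share = 1 − 0.27 = 0.73.
Physical capital: 0.27 × (-1.9) = -0.513 pp.
Total hours worked: 0.73 × 0.4 = 0.292 pp.
TFP growth = 2.6 + 0.221 = 2.821%.

2.82%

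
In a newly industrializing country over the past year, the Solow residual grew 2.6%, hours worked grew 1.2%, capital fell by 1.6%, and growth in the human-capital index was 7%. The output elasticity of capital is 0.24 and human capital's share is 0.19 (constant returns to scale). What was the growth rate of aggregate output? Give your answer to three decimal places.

Labor's share = 1 − 0.24 − 0.19 = 0.57.
Capital: 0.24 × (-1.6) = -0.384 pp.
The human-capital index: 0.19 × 7 = 1.33 pp.
Hours worked: 0.57 × 1.2 = 0.684 pp.
Output growth = 2.6 + 1.63 = 4.23%.

4.230%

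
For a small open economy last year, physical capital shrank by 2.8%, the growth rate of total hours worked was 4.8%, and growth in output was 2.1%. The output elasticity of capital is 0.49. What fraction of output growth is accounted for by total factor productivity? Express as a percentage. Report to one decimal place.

Labor's share = 1 − 0.49 = 0.51.
Physical capital: 0.49 × (-2.8) = -1.372 pp.
Total hours worked: 0.51 × 4.8 = 2.448 pp.
TFP growth = 2.1 − 1.076 = 1.024%.
TFP share of growth = 1.024 / 2.1 × 100 = 48.762%.

Total factor productivity accounted for 48.8% of growth.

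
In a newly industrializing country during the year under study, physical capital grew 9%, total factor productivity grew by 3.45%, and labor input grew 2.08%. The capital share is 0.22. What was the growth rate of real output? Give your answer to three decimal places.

7.052%

Labor's share = 1 − 0.22 = 0.78.
Physical capital: 0.22 × 9 = 1.98 pp.
Labor input: 0.78 × 2.08 = 1.6224 pp.
Output growth = 3.45 + 3.6024 = 7.0524%.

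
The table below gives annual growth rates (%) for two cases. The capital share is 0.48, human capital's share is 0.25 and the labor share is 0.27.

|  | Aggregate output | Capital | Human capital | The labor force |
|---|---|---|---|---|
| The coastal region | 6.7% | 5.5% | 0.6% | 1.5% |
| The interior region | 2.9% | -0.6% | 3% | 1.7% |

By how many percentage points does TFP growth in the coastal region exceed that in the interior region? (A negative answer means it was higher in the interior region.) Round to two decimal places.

Labor's share = 1 − 0.48 − 0.25 = 0.27.
The coastal region: TFP = 6.7 − 2.64 − 0.15 − 0.405 = 3.505%.
The interior region: TFP = 2.9 + 0.288 − 0.75 − 0.459 = 1.979%.
Difference = 3.505 − (1.979) = 1.526 pp.

1.53 percentage points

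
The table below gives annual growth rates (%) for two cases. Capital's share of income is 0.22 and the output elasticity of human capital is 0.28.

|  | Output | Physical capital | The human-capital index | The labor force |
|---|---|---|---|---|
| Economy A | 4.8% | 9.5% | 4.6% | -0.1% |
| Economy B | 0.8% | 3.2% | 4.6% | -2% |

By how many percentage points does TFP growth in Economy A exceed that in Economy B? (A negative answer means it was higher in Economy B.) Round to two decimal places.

Labor's share = 1 − 0.22 − 0.28 = 0.5.
Economy A: TFP = 4.8 − 2.09 − 1.288 + 0.05 = 1.472%.
Economy B: TFP = 0.8 − 0.704 − 1.288 + 1 = -0.192%.
Difference = 1.472 − (-0.192) = 1.664 pp.

1.66 percentage points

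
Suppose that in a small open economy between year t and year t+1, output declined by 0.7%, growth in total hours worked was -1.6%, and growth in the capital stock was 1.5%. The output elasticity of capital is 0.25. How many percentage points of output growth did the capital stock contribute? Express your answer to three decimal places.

Contribution = share × growth = 0.25 × 1.5 = 0.375 pp.

0.375 percentage points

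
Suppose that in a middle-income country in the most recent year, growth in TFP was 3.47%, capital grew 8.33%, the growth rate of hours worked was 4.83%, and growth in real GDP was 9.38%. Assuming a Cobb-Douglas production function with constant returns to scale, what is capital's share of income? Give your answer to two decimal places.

gY = gA + α·gK + (1−α)·gL, so gY − gA − gL = α(gK − gL).
9.38 − 3.47 − 4.83 = α × (8.33 − 4.83).
1.08 = 3.5 α, so α = 0.3086.

Capital's share of income is 0.31.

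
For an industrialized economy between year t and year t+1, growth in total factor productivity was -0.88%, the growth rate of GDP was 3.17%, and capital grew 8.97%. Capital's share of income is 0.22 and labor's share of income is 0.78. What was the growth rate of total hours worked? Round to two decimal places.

2.66%

Labor's share = 1 − 0.22 = 0.78.
gY = gA + 0.22×8.97 + 0.78×g.
0.78×g = 3.17 + 0.88 − 1.9734 = 2.0766.
g = 2.0766 / 0.78 = 2.6623%.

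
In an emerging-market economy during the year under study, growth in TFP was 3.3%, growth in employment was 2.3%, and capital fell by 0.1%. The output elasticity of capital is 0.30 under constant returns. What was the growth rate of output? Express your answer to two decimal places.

Labor's share = 1 − 0.3 = 0.7.
Capital: 0.3 × (-0.1) = -0.03 pp.
Employment: 0.7 × 2.3 = 1.61 pp.
Output growth = 3.3 + 1.58 = 4.88%.

4.88%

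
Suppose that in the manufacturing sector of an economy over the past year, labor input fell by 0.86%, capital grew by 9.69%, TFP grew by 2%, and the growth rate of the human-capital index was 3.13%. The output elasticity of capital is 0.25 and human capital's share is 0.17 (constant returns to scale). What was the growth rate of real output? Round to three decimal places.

4.456%

Labor's share = 1 − 0.25 − 0.17 = 0.58.
Capital: 0.25 × 9.69 = 2.4225 pp.
The human-capital index: 0.17 × 3.13 = 0.5321 pp.
Labor input: 0.58 × (-0.86) = -0.4988 pp.
Output growth = 2 + 2.4558 = 4.4558%.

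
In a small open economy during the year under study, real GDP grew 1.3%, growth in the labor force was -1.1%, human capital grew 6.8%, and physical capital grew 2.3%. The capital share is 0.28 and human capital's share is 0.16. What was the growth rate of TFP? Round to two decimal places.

TFP grew 0.18%.

Labor's share = 1 − 0.28 − 0.16 = 0.56.
Physical capital: 0.28 × 2.3 = 0.644 pp.
Human capital: 0.16 × 6.8 = 1.088 pp.
The labor force: 0.56 × (-1.1) = -0.616 pp.
TFP growth = 1.3 − 1.116 = 0.184%.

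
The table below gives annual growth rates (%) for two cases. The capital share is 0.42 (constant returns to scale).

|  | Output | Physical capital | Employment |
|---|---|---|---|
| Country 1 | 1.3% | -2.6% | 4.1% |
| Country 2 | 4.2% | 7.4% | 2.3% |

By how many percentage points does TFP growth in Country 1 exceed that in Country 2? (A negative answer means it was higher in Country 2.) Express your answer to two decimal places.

Labor's share = 1 − 0.42 = 0.58.
Country 1: TFP = 1.3 + 1.092 − 2.378 = 0.014%.
Country 2: TFP = 4.2 − 3.108 − 1.334 = -0.242%.
Difference = 0.014 − (-0.242) = 0.256 pp.

0.26 percentage points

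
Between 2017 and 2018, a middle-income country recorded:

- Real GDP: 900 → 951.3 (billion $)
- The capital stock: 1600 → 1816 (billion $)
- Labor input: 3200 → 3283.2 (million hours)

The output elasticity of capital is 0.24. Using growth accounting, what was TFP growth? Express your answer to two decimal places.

0.48%

Real GDP growth = (951.3 − 900) / 900 = 5.7%.
The capital stock growth = (1816 − 1600) / 1600 = 13.5%.
Labor input growth = (3283.2 − 3200) / 3200 = 2.6%.
Labor's share = 1 − 0.24 = 0.76.
The capital stock: 0.24 × 13.5 = 3.24 pp.
Labor input: 0.76 × 2.6 = 1.976 pp.
TFP growth = 5.7 − 5.216 = 0.484%.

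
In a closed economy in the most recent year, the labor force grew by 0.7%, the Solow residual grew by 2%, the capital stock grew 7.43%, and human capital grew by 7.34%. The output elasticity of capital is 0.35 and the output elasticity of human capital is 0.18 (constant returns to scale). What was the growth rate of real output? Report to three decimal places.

Labor's share = 1 − 0.35 − 0.18 = 0.47.
The capital stock: 0.35 × 7.43 = 2.6005 pp.
Human capital: 0.18 × 7.34 = 1.3212 pp.
The labor force: 0.47 × 0.7 = 0.329 pp.
Output growth = 2 + 4.2507 = 6.2507%.

6.251%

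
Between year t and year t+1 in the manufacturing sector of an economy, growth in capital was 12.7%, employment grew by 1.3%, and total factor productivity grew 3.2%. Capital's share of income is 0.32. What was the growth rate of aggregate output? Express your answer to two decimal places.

Labor's share = 1 − 0.32 = 0.68.
Capital: 0.32 × 12.7 = 4.064 pp.
Employment: 0.68 × 1.3 = 0.884 pp.
Output growth = 3.2 + 4.948 = 8.148%.

8.15%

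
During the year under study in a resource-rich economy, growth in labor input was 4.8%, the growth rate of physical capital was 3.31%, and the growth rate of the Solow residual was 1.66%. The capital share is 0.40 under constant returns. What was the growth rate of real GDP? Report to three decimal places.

Labor's share = 1 − 0.4 = 0.6.
Physical capital: 0.4 × 3.31 = 1.324 pp.
Labor input: 0.6 × 4.8 = 2.88 pp.
Output growth = 1.66 + 4.204 = 5.864%.

5.864%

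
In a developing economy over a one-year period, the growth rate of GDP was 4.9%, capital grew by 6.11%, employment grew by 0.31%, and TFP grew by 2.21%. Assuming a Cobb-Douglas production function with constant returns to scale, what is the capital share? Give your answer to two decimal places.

0.41

gY = gA + α·gK + (1−α)·gL, so gY − gA − gL = α(gK − gL).
4.9 − 2.21 − 0.31 = α × (6.11 − 0.31).
2.38 = 5.8 α, so α = 0.4103.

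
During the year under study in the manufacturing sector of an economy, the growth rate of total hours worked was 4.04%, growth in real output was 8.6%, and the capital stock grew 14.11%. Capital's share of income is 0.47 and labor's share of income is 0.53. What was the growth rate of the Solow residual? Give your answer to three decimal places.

-0.173%

Labor's share = 1 − 0.47 = 0.53.
The capital stock: 0.47 × 14.11 = 6.6317 pp.
Total hours worked: 0.53 × 4.04 = 2.1412 pp.
TFP growth = 8.6 − 8.7729 = -0.1729%.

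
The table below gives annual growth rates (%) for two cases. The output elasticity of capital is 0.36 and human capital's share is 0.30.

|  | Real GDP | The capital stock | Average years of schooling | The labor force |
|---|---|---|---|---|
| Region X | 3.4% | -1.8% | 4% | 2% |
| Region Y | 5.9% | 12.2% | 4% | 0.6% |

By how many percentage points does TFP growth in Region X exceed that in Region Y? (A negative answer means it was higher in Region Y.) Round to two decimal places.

Labor's share = 1 − 0.36 − 0.3 = 0.34.
Region X: TFP = 3.4 + 0.648 − 1.2 − 0.68 = 2.168%.
Region Y: TFP = 5.9 − 4.392 − 1.2 − 0.204 = 0.104%.
Difference = 2.168 − (0.104) = 2.064 pp.

2.06 percentage points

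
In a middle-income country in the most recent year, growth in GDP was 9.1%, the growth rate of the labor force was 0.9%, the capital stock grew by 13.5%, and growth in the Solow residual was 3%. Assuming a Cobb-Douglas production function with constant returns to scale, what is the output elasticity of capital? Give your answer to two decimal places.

gY = gA + α·gK + (1−α)·gL, so gY − gA − gL = α(gK − gL).
9.1 − 3 − 0.9 = α × (13.5 − 0.9).
5.2 = 12.6 α, so α = 0.4127.

0.41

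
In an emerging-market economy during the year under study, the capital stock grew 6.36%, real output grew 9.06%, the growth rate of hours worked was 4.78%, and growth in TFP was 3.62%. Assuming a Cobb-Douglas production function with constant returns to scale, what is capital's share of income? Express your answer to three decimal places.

0.418

gY = gA + α·gK + (1−α)·gL, so gY − gA − gL = α(gK − gL).
9.06 − 3.62 − 4.78 = α × (6.36 − 4.78).
0.66 = 1.58 α, so α = 0.41772.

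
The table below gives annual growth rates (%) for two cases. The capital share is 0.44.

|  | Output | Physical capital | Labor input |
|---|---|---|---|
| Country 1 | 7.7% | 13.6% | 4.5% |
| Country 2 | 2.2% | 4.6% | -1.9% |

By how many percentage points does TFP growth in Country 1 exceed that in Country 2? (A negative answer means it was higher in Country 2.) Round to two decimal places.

Labor's share = 1 − 0.44 = 0.56.
Country 1: TFP = 7.7 − 5.984 − 2.52 = -0.804%.
Country 2: TFP = 2.2 − 2.024 + 1.064 = 1.24%.
Difference = -0.804 − (1.24) = -2.044 pp.

-2.04 percentage points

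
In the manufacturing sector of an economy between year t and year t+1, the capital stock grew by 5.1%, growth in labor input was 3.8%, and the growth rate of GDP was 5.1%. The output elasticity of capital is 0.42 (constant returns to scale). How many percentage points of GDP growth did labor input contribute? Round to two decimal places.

2.20

Labor's share = 1 − 0.42 = 0.58.
Contribution = share × growth = 0.58 × 3.8 = 2.204 pp.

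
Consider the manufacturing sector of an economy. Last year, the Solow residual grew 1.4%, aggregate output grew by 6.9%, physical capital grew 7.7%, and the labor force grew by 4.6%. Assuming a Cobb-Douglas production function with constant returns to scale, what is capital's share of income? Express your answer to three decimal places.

α = 0.290

gY = gA + α·gK + (1−α)·gL, so gY − gA − gL = α(gK − gL).
6.9 − 1.4 − 4.6 = α × (7.7 − 4.6).
0.9 = 3.1 α, so α = 0.29032.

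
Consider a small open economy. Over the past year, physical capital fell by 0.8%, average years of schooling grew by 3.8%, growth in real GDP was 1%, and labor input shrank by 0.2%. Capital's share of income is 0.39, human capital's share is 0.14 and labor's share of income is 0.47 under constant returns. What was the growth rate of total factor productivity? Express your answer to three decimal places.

Total factor productivity growth was 0.874%.

Labor's share = 1 − 0.39 − 0.14 = 0.47.
Physical capital: 0.39 × (-0.8) = -0.312 pp.
Average years of schooling: 0.14 × 3.8 = 0.532 pp.
Labor input: 0.47 × (-0.2) = -0.094 pp.
TFP growth = 1 − 0.126 = 0.874%.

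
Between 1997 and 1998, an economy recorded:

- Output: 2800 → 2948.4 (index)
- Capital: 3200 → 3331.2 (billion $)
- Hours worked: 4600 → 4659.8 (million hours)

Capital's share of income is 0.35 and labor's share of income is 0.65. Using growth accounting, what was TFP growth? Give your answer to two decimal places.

TFP growth was 3.02%.

Output growth = (2948.4 − 2800) / 2800 = 5.3%.
Capital growth = (3331.2 − 3200) / 3200 = 4.1%.
Hours worked growth = (4659.8 − 4600) / 4600 = 1.3%.
Labor's share = 1 − 0.35 = 0.65.
Capital: 0.35 × 4.1 = 1.435 pp.
Hours worked: 0.65 × 1.3 = 0.845 pp.
TFP growth = 5.3 − 2.28 = 3.02%.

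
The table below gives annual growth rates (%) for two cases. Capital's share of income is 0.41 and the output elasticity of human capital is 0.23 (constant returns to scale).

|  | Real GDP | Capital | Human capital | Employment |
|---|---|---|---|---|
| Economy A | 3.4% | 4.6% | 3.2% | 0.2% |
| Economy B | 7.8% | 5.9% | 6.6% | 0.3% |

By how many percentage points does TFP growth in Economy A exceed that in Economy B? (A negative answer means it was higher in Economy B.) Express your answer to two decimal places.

Labor's share = 1 − 0.41 − 0.23 = 0.36.
Economy A: TFP = 3.4 − 1.886 − 0.736 − 0.072 = 0.706%.
Economy B: TFP = 7.8 − 2.419 − 1.518 − 0.108 = 3.755%.
Difference = 0.706 − (3.755) = -3.049 pp.

-3.05 percentage points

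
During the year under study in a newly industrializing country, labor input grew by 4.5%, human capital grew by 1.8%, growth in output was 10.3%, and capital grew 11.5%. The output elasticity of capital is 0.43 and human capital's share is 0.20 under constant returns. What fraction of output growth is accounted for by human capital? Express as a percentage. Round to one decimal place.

Human capital contributed 0.2 × 1.8 = 0.36 pp.
Share of growth = 0.36 / 10.3 × 100 = 3.495%.

3.5%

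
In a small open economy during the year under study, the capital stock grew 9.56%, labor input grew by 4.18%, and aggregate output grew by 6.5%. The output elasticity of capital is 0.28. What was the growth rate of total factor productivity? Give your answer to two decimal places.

Labor's share = 1 − 0.28 = 0.72.
The capital stock: 0.28 × 9.56 = 2.6768 pp.
Labor input: 0.72 × 4.18 = 3.0096 pp.
TFP growth = 6.5 − 5.6864 = 0.8136%.

Total factor productivity growth was 0.81%.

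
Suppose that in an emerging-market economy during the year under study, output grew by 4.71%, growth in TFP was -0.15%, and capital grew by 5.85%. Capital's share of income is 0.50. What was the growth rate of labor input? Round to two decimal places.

Labor's share = 1 − 0.5 = 0.5.
gY = gA + 0.5×5.85 + 0.5×g.
0.5×g = 4.71 + 0.15 − 2.925 = 1.935.
g = 1.935 / 0.5 = 3.87%.

Labor input grew 3.87%.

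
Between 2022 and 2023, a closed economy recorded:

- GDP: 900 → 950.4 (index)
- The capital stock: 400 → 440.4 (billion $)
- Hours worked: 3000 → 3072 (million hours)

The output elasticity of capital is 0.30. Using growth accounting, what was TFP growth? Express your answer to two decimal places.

GDP growth = (950.4 − 900) / 900 = 5.6%.
The capital stock growth = (440.4 − 400) / 400 = 10.1%.
Hours worked growth = (3072 − 3000) / 3000 = 2.4%.
Labor's share = 1 − 0.3 = 0.7.
The capital stock: 0.3 × 10.1 = 3.03 pp.
Hours worked: 0.7 × 2.4 = 1.68 pp.
TFP growth = 5.6 − 4.71 = 0.89%.

0.89%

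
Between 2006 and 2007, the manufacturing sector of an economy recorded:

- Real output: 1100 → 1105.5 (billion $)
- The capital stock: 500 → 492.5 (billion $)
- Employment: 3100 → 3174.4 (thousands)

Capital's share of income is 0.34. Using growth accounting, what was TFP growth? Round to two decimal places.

-0.57%

Real output growth = (1105.5 − 1100) / 1100 = 0.5%.
The capital stock growth = (492.5 − 500) / 500 = -1.5%.
Employment growth = (3174.4 − 3100) / 3100 = 2.4%.
Labor's share = 1 − 0.34 = 0.66.
The capital stock: 0.34 × (-1.5) = -0.51 pp.
Employment: 0.66 × 2.4 = 1.584 pp.
TFP growth = 0.5 − 1.074 = -0.574%.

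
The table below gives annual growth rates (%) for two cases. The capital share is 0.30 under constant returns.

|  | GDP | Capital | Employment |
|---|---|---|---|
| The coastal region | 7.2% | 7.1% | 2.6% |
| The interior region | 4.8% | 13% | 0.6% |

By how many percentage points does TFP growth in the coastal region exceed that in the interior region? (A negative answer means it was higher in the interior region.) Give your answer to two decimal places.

2.77 percentage points

Labor's share = 1 − 0.3 = 0.7.
The coastal region: TFP = 7.2 − 2.13 − 1.82 = 3.25%.
The interior region: TFP = 4.8 − 3.9 − 0.42 = 0.48%.
Difference = 3.25 − (0.48) = 2.77 pp.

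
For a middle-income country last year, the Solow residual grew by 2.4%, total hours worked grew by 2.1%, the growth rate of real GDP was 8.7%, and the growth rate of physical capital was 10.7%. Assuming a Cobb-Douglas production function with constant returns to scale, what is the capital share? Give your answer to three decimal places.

gY = gA + α·gK + (1−α)·gL, so gY − gA − gL = α(gK − gL).
8.7 − 2.4 − 2.1 = α × (10.7 − 2.1).
4.2 = 8.6 α, so α = 0.48837.

The capital share is 0.488.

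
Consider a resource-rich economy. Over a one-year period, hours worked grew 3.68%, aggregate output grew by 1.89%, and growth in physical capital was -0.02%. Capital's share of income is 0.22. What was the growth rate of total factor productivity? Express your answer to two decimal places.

Labor's share = 1 − 0.22 = 0.78.
Physical capital: 0.22 × (-0.02) = -0.0044 pp.
Hours worked: 0.78 × 3.68 = 2.8704 pp.
TFP growth = 1.89 − 2.866 = -0.976%.

-0.98%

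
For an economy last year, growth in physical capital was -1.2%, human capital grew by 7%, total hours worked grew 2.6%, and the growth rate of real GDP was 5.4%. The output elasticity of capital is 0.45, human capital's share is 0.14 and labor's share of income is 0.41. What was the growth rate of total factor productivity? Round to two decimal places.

Total factor productivity growth was 3.89%.

Labor's share = 1 − 0.45 − 0.14 = 0.41.
Physical capital: 0.45 × (-1.2) = -0.54 pp.
Human capital: 0.14 × 7 = 0.98 pp.
Total hours worked: 0.41 × 2.6 = 1.066 pp.
TFP growth = 5.4 − 1.506 = 3.894%.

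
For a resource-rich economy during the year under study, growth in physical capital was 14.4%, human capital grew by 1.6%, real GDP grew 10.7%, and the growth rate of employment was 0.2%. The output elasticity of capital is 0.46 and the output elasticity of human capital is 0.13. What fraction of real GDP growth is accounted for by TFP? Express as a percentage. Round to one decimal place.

TFP accounted for 35.4% of growth.

Labor's share = 1 − 0.46 − 0.13 = 0.41.
Physical capital: 0.46 × 14.4 = 6.624 pp.
Human capital: 0.13 × 1.6 = 0.208 pp.
Employment: 0.41 × 0.2 = 0.082 pp.
TFP growth = 10.7 − 6.914 = 3.786%.
TFP share of growth = 3.786 / 10.7 × 100 = 35.383%.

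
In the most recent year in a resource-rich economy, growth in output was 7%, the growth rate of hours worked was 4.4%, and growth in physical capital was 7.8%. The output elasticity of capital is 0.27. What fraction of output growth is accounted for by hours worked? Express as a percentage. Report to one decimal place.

Labor's share = 1 − 0.27 = 0.73.
Hours worked contributed 0.73 × 4.4 = 3.212 pp.
Share of growth = 3.212 / 7 × 100 = 45.886%.

Hours worked accounted for 45.9% of growth.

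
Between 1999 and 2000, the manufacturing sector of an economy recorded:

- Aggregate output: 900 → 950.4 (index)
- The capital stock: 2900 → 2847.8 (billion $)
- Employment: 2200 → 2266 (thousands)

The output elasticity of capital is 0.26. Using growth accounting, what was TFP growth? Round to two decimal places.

Aggregate output growth = (950.4 − 900) / 900 = 5.6%.
The capital stock growth = (2847.8 − 2900) / 2900 = -1.8%.
Employment growth = (2266 − 2200) / 2200 = 3%.
Labor's share = 1 − 0.26 = 0.74.
The capital stock: 0.26 × (-1.8) = -0.468 pp.
Employment: 0.74 × 3 = 2.22 pp.
TFP growth = 5.6 − 1.752 = 3.848%.

TFP growth was 3.85%.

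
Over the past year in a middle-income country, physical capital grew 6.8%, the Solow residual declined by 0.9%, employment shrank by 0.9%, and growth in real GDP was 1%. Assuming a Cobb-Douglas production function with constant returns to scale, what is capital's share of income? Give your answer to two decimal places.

gY = gA + α·gK + (1−α)·gL, so gY − gA − gL = α(gK − gL).
1 + 0.9 + 0.9 = α × (6.8 − (-0.9)).
2.8 = 7.7 α, so α = 0.3636.

0.36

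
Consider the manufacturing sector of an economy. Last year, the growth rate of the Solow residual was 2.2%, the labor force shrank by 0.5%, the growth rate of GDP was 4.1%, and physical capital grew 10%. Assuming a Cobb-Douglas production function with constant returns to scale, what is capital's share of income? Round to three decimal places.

α = 0.229

gY = gA + α·gK + (1−α)·gL, so gY − gA − gL = α(gK − gL).
4.1 − 2.2 + 0.5 = α × (10 − (-0.5)).
2.4 = 10.5 α, so α = 0.22857.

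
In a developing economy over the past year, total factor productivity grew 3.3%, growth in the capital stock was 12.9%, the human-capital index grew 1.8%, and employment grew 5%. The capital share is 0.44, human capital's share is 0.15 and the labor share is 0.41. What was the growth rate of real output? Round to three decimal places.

11.296%

Labor's share = 1 − 0.44 − 0.15 = 0.41.
The capital stock: 0.44 × 12.9 = 5.676 pp.
The human-capital index: 0.15 × 1.8 = 0.27 pp.
Employment: 0.41 × 5 = 2.05 pp.
Output growth = 3.3 + 7.996 = 11.296%.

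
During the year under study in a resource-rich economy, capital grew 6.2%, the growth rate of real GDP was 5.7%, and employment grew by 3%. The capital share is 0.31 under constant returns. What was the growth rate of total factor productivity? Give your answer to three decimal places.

Labor's share = 1 − 0.31 = 0.69.
Capital: 0.31 × 6.2 = 1.922 pp.
Employment: 0.69 × 3 = 2.07 pp.
TFP growth = 5.7 − 3.992 = 1.708%.

1.708%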